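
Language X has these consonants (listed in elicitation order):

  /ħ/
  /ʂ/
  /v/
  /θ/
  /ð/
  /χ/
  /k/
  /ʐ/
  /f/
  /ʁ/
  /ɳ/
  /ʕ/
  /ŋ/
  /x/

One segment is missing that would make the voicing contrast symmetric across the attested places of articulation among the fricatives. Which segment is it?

labiodental: voiceless /f/, voiced /v/.
dental: voiceless /θ/, voiced /ð/.
retroflex: voiceless /ʂ/, voiced /ʐ/.
velar: voiceless /x/, voiced —.
uvular: voiceless /χ/, voiced /ʁ/.
pharyngeal: voiceless /ħ/, voiced /ʕ/.
The velar row has no voiced member, so the gap is the voiced velar fricative /ɣ/.

/ɣ/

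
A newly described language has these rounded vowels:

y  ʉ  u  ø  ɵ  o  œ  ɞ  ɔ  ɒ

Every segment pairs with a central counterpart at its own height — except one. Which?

/ɒ/

High: /y/ ~ /ʉ/ ~ /u/
High-mid: /ø/ ~ /ɵ/ ~ /o/
Low-mid: /œ/ ~ /ɞ/ ~ /ɔ/
Low: only /ɒ/ (back); no central partner.
So /ɒ/ is the unpaired segment.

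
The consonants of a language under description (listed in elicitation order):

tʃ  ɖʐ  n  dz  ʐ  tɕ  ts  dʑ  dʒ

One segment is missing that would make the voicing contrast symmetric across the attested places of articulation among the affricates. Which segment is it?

/ʈʂ/

place of articulation  voiceless  voiced  
alveolar          ts        dz      
postalveolar      tʃ        dʒ      
retroflex         —         ɖʐ      
alveolo-palatal   tɕ        dʑ      
The retroflex row has no voiceless member, so the gap is the voiceless retroflex affricate /ʈʂ/.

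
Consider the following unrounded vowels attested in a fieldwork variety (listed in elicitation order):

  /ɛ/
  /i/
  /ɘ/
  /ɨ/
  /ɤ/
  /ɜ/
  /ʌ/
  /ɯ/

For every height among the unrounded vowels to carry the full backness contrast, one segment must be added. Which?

/e/

high: front /i/, central /ɨ/, back /ɯ/.
high-mid: front —, central /ɘ/, back /ɤ/.
low-mid: front /ɛ/, central /ɜ/, back /ʌ/.
The high-mid row has no front member, so the gap is the high-mid front unrounded vowel /e/.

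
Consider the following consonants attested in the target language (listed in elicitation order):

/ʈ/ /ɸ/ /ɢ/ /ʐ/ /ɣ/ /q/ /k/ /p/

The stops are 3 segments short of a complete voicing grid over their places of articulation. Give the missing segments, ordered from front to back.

/b/, /ɖ/, /ɡ/

bilabial: voiceless /p/, voiced —.
retroflex: voiceless /ʈ/, voiced —.
velar: voiceless /k/, voiced —.
uvular: voiceless /q/, voiced /ɢ/.
Gaps, from front to back: bilabial lacks voiced (/b/); retroflex lacks voiced (/ɖ/); velar lacks voiced (/ɡ/).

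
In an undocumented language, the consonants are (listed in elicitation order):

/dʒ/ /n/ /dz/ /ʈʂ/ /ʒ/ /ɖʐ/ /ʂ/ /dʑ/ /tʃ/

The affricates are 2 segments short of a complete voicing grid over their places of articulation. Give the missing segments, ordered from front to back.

place of articulation  voiceless  voiced  
alveolar          —         dz      
postalveolar      tʃ        dʒ      
retroflex         ʈʂ        ɖʐ      
alveolo-palatal   —         dʑ      
Gaps, from front to back: alveolar lacks voiceless (/ts/); alveolo-palatal lacks voiceless (/tɕ/).

/ts/, /tɕ/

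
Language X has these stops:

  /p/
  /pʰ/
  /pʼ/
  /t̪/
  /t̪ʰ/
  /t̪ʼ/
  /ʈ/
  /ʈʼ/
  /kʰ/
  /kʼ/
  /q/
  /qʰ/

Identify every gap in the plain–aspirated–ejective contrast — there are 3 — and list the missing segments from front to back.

/ʈʰ/, /k/, /qʼ/

Plain: /p/ (bilabial), /t̪/ (dental), /ʈ/ (retroflex), /q/ (uvular).
Aspirated: /pʰ/ (bilabial), /t̪ʰ/ (dental), /kʰ/ (velar), /qʰ/ (uvular).
Ejective: /pʼ/ (bilabial), /t̪ʼ/ (dental), /ʈʼ/ (retroflex), /kʼ/ (velar).
Gaps, from front to back: retroflex lacks aspirated (/ʈʰ/); velar lacks plain (/k/); uvular lacks ejective (/qʼ/).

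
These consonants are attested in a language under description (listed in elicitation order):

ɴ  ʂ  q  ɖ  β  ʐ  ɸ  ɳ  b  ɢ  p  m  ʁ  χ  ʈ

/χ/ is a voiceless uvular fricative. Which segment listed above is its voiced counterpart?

The voiced counterpart is a voiced uvular fricative — in this inventory, /ʁ/.

/ʁ/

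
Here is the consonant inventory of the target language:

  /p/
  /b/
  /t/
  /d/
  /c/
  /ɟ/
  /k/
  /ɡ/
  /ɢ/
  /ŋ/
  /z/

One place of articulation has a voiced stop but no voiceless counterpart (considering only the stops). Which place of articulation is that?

bilabial: voiceless /p/, voiced /b/.
alveolar: voiceless /t/, voiced /d/.
palatal: voiceless /c/, voiced /ɟ/.
velar: voiceless /k/, voiced /ɡ/.
uvular: voiceless —, voiced /ɢ/.
Every place of articulation has a voiceless member except uvular, where /q/ would be expected.

uvular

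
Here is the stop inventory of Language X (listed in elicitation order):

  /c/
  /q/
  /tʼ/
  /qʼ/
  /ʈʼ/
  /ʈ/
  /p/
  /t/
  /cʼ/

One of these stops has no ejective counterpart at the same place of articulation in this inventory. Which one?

Alveolar: /t/ ~ /tʼ/
Retroflex: /ʈ/ ~ /ʈʼ/
Palatal: /c/ ~ /cʼ/
Uvular: /q/ ~ /qʼ/
Bilabial: only /p/ (plain); no ejective partner.
So /p/ is the unpaired segment.

/p/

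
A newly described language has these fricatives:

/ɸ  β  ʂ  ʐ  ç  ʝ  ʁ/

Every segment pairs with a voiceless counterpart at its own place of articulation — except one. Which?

Bilabial: /ɸ/ ~ /β/
Retroflex: /ʂ/ ~ /ʐ/
Palatal: /ç/ ~ /ʝ/
Uvular: only /ʁ/ (voiced); no voiceless partner.
So /ʁ/ is the unpaired segment.

/ʁ/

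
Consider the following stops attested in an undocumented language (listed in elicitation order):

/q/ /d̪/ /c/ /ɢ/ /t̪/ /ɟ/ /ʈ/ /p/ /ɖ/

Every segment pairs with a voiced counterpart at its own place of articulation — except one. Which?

Dental: /t̪/ ~ /d̪/
Retroflex: /ʈ/ ~ /ɖ/
Palatal: /c/ ~ /ɟ/
Uvular: /q/ ~ /ɢ/
Bilabial: only /p/ (voiceless); no voiced partner.
So /p/ is the unpaired segment.

/p/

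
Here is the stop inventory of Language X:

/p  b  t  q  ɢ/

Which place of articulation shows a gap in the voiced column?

alveolar

bilabial: voiceless /p/, voiced /b/.
alveolar: voiceless /t/, voiced —.
uvular: voiceless /q/, voiced /ɢ/.
Every place of articulation has a voiced member except alveolar, where /d/ would be expected.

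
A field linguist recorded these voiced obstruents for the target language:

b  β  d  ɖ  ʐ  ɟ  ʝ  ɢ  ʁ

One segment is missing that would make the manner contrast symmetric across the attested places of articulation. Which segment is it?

/z/

bilabial: stop /b/, fricative /β/.
alveolar: stop /d/, fricative —.
retroflex: stop /ɖ/, fricative /ʐ/.
palatal: stop /ɟ/, fricative /ʝ/.
uvular: stop /ɢ/, fricative /ʁ/.
The alveolar row has no fricative member, so the gap is the alveolar fricative /z/.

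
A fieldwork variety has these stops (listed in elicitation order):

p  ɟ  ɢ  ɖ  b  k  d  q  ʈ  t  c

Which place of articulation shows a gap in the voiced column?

bilabial: voiceless /p/, voiced /b/.
alveolar: voiceless /t/, voiced /d/.
retroflex: voiceless /ʈ/, voiced /ɖ/.
palatal: voiceless /c/, voiced /ɟ/.
velar: voiceless /k/, voiced —.
uvular: voiceless /q/, voiced /ɢ/.
Every place of articulation has a voiced member except velar, where /ɡ/ would be expected.

velar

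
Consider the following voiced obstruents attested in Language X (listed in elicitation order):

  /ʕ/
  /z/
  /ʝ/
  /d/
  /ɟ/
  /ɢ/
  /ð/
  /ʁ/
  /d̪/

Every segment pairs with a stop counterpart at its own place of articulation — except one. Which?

Dental: /d̪/ ~ /ð/
Alveolar: /d/ ~ /z/
Palatal: /ɟ/ ~ /ʝ/
Uvular: /ɢ/ ~ /ʁ/
Pharyngeal: only /ʕ/ (fricative); no stop partner.
So /ʕ/ is the unpaired segment.

/ʕ/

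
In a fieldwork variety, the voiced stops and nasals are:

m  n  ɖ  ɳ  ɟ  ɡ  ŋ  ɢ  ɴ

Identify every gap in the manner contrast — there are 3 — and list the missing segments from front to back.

place of articulation  oral stop  nasal   
bilabial          —         m       
alveolar          —         n       
retroflex         ɖ         ɳ       
palatal           ɟ         —       
velar             ɡ         ŋ       
uvular            ɢ         ɴ       
Gaps, from front to back: bilabial lacks oral stop (/b/); alveolar lacks oral stop (/d/); palatal lacks nasal (/ɲ/).

/b/, /d/, /ɲ/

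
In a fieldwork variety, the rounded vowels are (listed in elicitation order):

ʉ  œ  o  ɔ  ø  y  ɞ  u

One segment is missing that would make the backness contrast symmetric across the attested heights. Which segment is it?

/ɵ/

Front: /y/ (high), /ø/ (high-mid), /œ/ (low-mid).
Central: /ʉ/ (high), /ɞ/ (low-mid).
Back: /u/ (high), /o/ (high-mid), /ɔ/ (low-mid).
The high-mid row has no central member, so the gap is the high-mid central rounded vowel /ɵ/.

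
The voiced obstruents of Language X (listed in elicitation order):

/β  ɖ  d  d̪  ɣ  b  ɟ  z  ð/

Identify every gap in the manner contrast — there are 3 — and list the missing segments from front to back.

bilabial: stop /b/, fricative /β/.
dental: stop /d̪/, fricative /ð/.
alveolar: stop /d/, fricative /z/.
retroflex: stop /ɖ/, fricative —.
palatal: stop /ɟ/, fricative —.
velar: stop —, fricative /ɣ/.
Gaps, from front to back: retroflex lacks fricative (/ʐ/); palatal lacks fricative (/ʝ/); velar lacks stop (/ɡ/).

/ʐ/, /ʝ/, /ɡ/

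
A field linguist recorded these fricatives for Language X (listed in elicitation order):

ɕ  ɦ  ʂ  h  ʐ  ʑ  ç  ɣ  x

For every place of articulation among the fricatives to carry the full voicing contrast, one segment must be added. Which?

Voiceless: /ʂ/ (retroflex), /ɕ/ (alveolo-palatal), /ç/ (palatal), /x/ (velar), /h/ (glottal).
Voiced: /ʐ/ (retroflex), /ʑ/ (alveolo-palatal), /ɣ/ (velar), /ɦ/ (glottal).
The palatal row has no voiced member, so the gap is the voiced palatal fricative /ʝ/.

/ʝ/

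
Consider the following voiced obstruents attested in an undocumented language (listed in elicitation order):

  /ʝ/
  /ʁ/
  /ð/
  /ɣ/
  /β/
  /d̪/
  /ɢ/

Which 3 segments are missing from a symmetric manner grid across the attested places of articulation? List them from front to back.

place of articulation  stop      fricative
bilabial          —         β       
dental            d̪        ð       
palatal           —         ʝ       
velar             —         ɣ       
uvular            ɢ         ʁ       
Gaps, from front to back: bilabial lacks stop (/b/); palatal lacks stop (/ɟ/); velar lacks stop (/ɡ/).

/b/, /ɟ/, /ɡ/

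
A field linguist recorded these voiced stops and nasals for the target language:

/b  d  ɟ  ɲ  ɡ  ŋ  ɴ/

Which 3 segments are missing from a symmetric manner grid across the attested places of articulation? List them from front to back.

Oral stop: /b/ (bilabial), /d/ (alveolar), /ɟ/ (palatal), /ɡ/ (velar).
Nasal: /ɲ/ (palatal), /ŋ/ (velar), /ɴ/ (uvular).
Gaps, from front to back: bilabial lacks nasal (/m/); alveolar lacks nasal (/n/); uvular lacks oral stop (/ɢ/).

/m/, /n/, /ɢ/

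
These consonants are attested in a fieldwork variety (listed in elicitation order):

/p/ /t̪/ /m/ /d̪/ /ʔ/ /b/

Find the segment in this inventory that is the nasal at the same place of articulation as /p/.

/p/ is a voiceless bilabial stop.
The nasal at the same place is a bilabial nasal — in this inventory, /m/.

/m/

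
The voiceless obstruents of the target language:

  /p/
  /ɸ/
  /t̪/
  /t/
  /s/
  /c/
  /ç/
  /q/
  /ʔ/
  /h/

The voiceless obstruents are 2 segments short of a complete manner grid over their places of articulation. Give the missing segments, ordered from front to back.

/θ/, /χ/

place of articulation  stop      fricative
bilabial          p         ɸ       
dental            t̪        —       
alveolar          t         s       
palatal           c         ç       
uvular            q         —       
glottal           ʔ         h       
Gaps, from front to back: dental lacks fricative (/θ/); uvular lacks fricative (/χ/).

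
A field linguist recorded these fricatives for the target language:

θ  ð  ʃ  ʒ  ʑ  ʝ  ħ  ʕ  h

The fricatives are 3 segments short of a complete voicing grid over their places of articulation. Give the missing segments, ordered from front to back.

place of articulation  voiceless  voiced  
dental            θ         ð       
postalveolar      ʃ         ʒ       
alveolo-palatal   —         ʑ       
palatal           —         ʝ       
pharyngeal        ħ         ʕ       
glottal           h         —       
Gaps, from front to back: alveolo-palatal lacks voiceless (/ɕ/); palatal lacks voiceless (/ç/); glottal lacks voiced (/ɦ/).

/ɕ/, /ç/, /ɦ/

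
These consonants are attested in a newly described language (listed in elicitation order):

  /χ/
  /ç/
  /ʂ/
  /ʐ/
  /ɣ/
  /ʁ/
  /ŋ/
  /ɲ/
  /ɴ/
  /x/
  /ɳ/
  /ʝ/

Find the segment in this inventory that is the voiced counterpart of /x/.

/x/ is a voiceless velar fricative.
The voiced counterpart is a voiced velar fricative — in this inventory, /ɣ/.

/ɣ/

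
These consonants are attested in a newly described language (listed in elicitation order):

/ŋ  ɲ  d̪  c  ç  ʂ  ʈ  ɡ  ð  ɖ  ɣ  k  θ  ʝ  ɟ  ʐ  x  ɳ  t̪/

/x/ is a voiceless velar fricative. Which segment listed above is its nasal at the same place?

/ŋ/

The nasal at the same place is a velar nasal — in this inventory, /ŋ/.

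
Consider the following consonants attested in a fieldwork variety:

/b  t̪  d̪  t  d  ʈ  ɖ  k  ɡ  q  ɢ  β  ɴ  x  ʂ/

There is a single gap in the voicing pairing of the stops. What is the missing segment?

place of articulation  voiceless  voiced  
bilabial          —         b       
dental            t̪        d̪      
alveolar          t         d       
retroflex         ʈ         ɖ       
velar             k         ɡ       
uvular            q         ɢ       
The bilabial row has no voiceless member, so the gap is the voiceless bilabial stop /p/.

/p/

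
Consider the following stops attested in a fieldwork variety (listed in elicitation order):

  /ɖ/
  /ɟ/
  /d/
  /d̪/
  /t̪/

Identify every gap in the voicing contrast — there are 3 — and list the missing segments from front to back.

Voiceless: /t̪/ (dental).
Voiced: /d̪/ (dental), /d/ (alveolar), /ɖ/ (retroflex), /ɟ/ (palatal).
Gaps, from front to back: alveolar lacks voiceless (/t/); retroflex lacks voiceless (/ʈ/); palatal lacks voiceless (/c/).

/t/, /ʈ/, /c/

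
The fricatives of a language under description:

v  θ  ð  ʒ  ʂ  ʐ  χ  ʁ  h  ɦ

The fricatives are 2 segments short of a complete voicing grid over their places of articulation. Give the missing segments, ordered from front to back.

/f/, /ʃ/

labiodental: voiceless —, voiced /v/.
dental: voiceless /θ/, voiced /ð/.
postalveolar: voiceless —, voiced /ʒ/.
retroflex: voiceless /ʂ/, voiced /ʐ/.
uvular: voiceless /χ/, voiced /ʁ/.
glottal: voiceless /h/, voiced /ɦ/.
Gaps, from front to back: labiodental lacks voiceless (/f/); postalveolar lacks voiceless (/ʃ/).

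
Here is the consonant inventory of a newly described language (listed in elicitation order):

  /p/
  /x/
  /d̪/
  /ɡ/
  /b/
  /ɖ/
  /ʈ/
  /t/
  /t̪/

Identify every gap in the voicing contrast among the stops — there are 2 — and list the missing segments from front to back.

/d/, /k/

bilabial: voiceless /p/, voiced /b/.
dental: voiceless /t̪/, voiced /d̪/.
alveolar: voiceless /t/, voiced —.
retroflex: voiceless /ʈ/, voiced /ɖ/.
velar: voiceless —, voiced /ɡ/.
Gaps, from front to back: alveolar lacks voiced (/d/); velar lacks voiceless (/k/).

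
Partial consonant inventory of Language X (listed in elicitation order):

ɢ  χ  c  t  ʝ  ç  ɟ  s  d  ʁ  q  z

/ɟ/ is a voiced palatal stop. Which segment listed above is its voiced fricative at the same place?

The voiced fricative at the same place is a voiced palatal fricative — in this inventory, /ʝ/.

/ʝ/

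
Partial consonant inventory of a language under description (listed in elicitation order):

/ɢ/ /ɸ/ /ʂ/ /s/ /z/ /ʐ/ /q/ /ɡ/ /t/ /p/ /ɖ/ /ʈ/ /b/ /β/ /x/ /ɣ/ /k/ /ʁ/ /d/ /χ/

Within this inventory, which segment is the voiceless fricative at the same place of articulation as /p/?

/ɸ/

/p/ is a voiceless bilabial stop.
The voiceless fricative at the same place is a voiceless bilabial fricative — in this inventory, /ɸ/.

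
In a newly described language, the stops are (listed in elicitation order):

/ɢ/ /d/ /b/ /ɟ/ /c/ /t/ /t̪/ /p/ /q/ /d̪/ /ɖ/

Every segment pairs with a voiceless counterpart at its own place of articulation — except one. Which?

Bilabial: /p/ ~ /b/
Dental: /t̪/ ~ /d̪/
Alveolar: /t/ ~ /d/
Palatal: /c/ ~ /ɟ/
Uvular: /q/ ~ /ɢ/
Retroflex: only /ɖ/ (voiced); no voiceless partner.
So /ɖ/ is the unpaired segment.

/ɖ/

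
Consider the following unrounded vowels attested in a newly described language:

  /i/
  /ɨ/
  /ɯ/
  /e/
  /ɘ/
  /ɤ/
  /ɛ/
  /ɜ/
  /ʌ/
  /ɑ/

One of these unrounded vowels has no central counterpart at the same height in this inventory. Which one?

High: /i/ ~ /ɨ/ ~ /ɯ/
High-mid: /e/ ~ /ɘ/ ~ /ɤ/
Low-mid: /ɛ/ ~ /ɜ/ ~ /ʌ/
Low: only /ɑ/ (back); no central partner.
So /ɑ/ is the unpaired segment.

/ɑ/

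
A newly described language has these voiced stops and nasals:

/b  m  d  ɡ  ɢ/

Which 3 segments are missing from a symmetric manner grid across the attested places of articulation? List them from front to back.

bilabial: oral stop /b/, nasal /m/.
alveolar: oral stop /d/, nasal —.
velar: oral stop /ɡ/, nasal —.
uvular: oral stop /ɢ/, nasal —.
Gaps, from front to back: alveolar lacks nasal (/n/); velar lacks nasal (/ŋ/); uvular lacks nasal (/ɴ/).

/n/, /ŋ/, /ɴ/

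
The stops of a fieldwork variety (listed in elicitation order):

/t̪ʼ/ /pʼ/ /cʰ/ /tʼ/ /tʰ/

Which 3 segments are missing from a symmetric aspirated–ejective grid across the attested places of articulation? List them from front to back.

Aspirated: /tʰ/ (alveolar), /cʰ/ (palatal).
Ejective: /pʼ/ (bilabial), /t̪ʼ/ (dental), /tʼ/ (alveolar).
Gaps, from front to back: bilabial lacks aspirated (/pʰ/); dental lacks aspirated (/t̪ʰ/); palatal lacks ejective (/cʼ/).

/pʰ/, /t̪ʰ/, /cʼ/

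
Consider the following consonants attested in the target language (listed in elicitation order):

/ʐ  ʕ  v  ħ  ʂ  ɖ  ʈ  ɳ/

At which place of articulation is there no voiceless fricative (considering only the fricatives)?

labiodental

place of articulation  voiceless  voiced  
labiodental       —         v       
retroflex         ʂ         ʐ       
pharyngeal        ħ         ʕ       
Every place of articulation has a voiceless member except labiodental, where /f/ would be expected.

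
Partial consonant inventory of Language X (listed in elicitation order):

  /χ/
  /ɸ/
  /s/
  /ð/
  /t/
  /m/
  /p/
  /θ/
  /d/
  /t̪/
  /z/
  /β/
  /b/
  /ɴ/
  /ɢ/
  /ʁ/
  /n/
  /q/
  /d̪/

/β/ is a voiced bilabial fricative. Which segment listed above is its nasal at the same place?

/m/

The nasal at the same place is a bilabial nasal — in this inventory, /m/.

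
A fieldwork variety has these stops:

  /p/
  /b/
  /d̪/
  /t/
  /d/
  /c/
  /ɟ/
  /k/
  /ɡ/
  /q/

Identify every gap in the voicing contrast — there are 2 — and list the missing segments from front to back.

bilabial: voiceless /p/, voiced /b/.
dental: voiceless —, voiced /d̪/.
alveolar: voiceless /t/, voiced /d/.
palatal: voiceless /c/, voiced /ɟ/.
velar: voiceless /k/, voiced /ɡ/.
uvular: voiceless /q/, voiced —.
Gaps, from front to back: dental lacks voiceless (/t̪/); uvular lacks voiced (/ɢ/).

/t̪/, /ɢ/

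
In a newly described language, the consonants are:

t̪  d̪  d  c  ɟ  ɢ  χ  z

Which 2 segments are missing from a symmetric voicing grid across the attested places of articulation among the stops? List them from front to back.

Voiceless: /t̪/ (dental), /c/ (palatal).
Voiced: /d̪/ (dental), /d/ (alveolar), /ɟ/ (palatal), /ɢ/ (uvular).
Gaps, from front to back: alveolar lacks voiceless (/t/); uvular lacks voiceless (/q/).

/t/, /q/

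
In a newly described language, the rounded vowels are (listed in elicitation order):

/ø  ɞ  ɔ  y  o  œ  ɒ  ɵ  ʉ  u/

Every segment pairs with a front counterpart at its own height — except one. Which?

/ɒ/

High: /y/ ~ /ʉ/ ~ /u/
High-mid: /ø/ ~ /ɵ/ ~ /o/
Low-mid: /œ/ ~ /ɞ/ ~ /ɔ/
Low: only /ɒ/ (back); no front partner.
So /ɒ/ is the unpaired segment.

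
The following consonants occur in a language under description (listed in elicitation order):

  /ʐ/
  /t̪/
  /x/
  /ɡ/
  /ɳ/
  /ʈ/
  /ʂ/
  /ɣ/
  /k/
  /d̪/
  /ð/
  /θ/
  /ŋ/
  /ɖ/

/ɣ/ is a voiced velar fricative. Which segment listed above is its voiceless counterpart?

/x/

The voiceless counterpart is a voiceless velar fricative — in this inventory, /x/.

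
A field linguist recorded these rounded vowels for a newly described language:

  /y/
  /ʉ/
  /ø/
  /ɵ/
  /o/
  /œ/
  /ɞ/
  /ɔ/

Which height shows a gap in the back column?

high

high: front /y/, central /ʉ/, back —.
high-mid: front /ø/, central /ɵ/, back /o/.
low-mid: front /œ/, central /ɞ/, back /ɔ/.
Every height has a back member except high, where /u/ would be expected.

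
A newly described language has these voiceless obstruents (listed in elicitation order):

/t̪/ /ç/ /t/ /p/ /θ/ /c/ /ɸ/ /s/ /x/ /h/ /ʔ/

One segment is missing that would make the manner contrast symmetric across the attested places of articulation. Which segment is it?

/k/

place of articulation  stop      fricative
bilabial          p         ɸ       
dental            t̪        θ       
alveolar          t         s       
palatal           c         ç       
velar             —         x       
glottal           ʔ         h       
The velar row has no stop member, so the gap is the velar stop /k/.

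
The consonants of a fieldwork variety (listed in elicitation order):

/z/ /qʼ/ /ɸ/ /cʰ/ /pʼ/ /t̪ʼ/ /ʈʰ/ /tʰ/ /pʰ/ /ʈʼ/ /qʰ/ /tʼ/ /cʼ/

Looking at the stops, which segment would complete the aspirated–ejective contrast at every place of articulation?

/t̪ʰ/

bilabial: aspirated /pʰ/, ejective /pʼ/.
dental: aspirated —, ejective /t̪ʼ/.
alveolar: aspirated /tʰ/, ejective /tʼ/.
retroflex: aspirated /ʈʰ/, ejective /ʈʼ/.
palatal: aspirated /cʰ/, ejective /cʼ/.
uvular: aspirated /qʰ/, ejective /qʼ/.
The dental row has no aspirated member, so the gap is the aspirated dental stop /t̪ʰ/.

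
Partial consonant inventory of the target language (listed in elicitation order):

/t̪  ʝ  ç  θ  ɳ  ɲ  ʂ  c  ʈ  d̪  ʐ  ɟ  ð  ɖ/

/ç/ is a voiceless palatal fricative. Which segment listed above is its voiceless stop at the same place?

The voiceless stop at the same place is a voiceless palatal stop — in this inventory, /c/.

/c/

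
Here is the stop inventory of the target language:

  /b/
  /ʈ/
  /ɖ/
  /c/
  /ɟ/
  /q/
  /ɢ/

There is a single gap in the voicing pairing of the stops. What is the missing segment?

/p/

Voiceless: /ʈ/ (retroflex), /c/ (palatal), /q/ (uvular).
Voiced: /b/ (bilabial), /ɖ/ (retroflex), /ɟ/ (palatal), /ɢ/ (uvular).
The bilabial row has no voiceless member, so the gap is the voiceless bilabial stop /p/.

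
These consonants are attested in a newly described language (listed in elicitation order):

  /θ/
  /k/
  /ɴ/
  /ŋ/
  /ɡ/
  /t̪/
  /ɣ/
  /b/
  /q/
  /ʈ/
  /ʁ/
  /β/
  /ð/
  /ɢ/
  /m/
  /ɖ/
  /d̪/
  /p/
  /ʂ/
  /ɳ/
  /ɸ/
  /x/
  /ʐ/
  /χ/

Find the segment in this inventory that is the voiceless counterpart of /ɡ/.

/ɡ/ is a voiced velar stop.
The voiceless counterpart is a voiceless velar stop — in this inventory, /k/.

/k/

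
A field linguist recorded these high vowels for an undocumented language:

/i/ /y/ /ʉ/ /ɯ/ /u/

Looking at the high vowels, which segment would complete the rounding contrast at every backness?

backness          unrounded  rounded 
front             i         y       
central           —         ʉ       
back              ɯ         u       
The central row has no unrounded member, so the gap is the central unrounded vowel /ɨ/.

/ɨ/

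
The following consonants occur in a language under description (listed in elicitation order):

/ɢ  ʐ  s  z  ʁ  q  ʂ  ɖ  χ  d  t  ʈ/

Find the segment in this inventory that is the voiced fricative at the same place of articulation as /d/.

/d/ is a voiced alveolar stop.
The voiced fricative at the same place is a voiced alveolar fricative — in this inventory, /z/.

/z/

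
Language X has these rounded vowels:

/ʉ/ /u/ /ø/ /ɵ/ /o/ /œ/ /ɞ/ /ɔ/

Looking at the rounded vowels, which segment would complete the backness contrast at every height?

/y/

Front: /ø/ (high-mid), /œ/ (low-mid).
Central: /ʉ/ (high), /ɵ/ (high-mid), /ɞ/ (low-mid).
Back: /u/ (high), /o/ (high-mid), /ɔ/ (low-mid).
The high row has no front member, so the gap is the high front rounded vowel /y/.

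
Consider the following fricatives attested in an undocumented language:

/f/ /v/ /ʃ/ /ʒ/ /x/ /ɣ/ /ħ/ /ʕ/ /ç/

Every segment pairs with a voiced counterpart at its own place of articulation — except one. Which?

/ç/

Labiodental: /f/ ~ /v/
Postalveolar: /ʃ/ ~ /ʒ/
Velar: /x/ ~ /ɣ/
Pharyngeal: /ħ/ ~ /ʕ/
Palatal: only /ç/ (voiceless); no voiced partner.
So /ç/ is the unpaired segment.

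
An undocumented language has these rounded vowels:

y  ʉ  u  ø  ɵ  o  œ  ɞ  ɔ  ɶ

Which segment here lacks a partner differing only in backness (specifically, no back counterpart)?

High: /y/ ~ /ʉ/ ~ /u/
High-mid: /ø/ ~ /ɵ/ ~ /o/
Low-mid: /œ/ ~ /ɞ/ ~ /ɔ/
Low: only /ɶ/ (front); no back partner.
So /ɶ/ is the unpaired segment.

/ɶ/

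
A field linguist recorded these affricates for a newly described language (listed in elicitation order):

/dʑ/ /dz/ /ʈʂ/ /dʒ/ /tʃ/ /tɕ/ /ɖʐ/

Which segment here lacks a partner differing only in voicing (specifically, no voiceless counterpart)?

Postalveolar: /tʃ/ ~ /dʒ/
Retroflex: /ʈʂ/ ~ /ɖʐ/
Alveolo-palatal: /tɕ/ ~ /dʑ/
Alveolar: only /dz/ (voiced); no voiceless partner.
So /dz/ is the unpaired segment.

/dz/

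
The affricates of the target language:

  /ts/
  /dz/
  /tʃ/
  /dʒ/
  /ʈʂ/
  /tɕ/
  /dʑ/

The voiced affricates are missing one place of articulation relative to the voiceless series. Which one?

retroflex

place of articulation  voiceless  voiced  
alveolar          ts        dz      
postalveolar      tʃ        dʒ      
retroflex         ʈʂ        —       
alveolo-palatal   tɕ        dʑ      
Every place of articulation has a voiced member except retroflex, where /ɖʐ/ would be expected.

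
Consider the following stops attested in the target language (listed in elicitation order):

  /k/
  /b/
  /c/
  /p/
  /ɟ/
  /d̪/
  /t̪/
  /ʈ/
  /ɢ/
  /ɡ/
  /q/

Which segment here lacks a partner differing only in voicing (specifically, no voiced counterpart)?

Bilabial: /p/ ~ /b/
Dental: /t̪/ ~ /d̪/
Palatal: /c/ ~ /ɟ/
Velar: /k/ ~ /ɡ/
Uvular: /q/ ~ /ɢ/
Retroflex: only /ʈ/ (voiceless); no voiced partner.
So /ʈ/ is the unpaired segment.

/ʈ/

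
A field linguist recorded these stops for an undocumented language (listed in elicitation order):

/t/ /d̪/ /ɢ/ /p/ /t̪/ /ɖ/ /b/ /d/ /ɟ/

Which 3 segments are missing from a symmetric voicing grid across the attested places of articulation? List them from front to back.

/ʈ/, /c/, /q/

place of articulation  voiceless  voiced  
bilabial          p         b       
dental            t̪        d̪      
alveolar          t         d       
retroflex         —         ɖ       
palatal           —         ɟ       
uvular            —         ɢ       
Gaps, from front to back: retroflex lacks voiceless (/ʈ/); palatal lacks voiceless (/c/); uvular lacks voiceless (/q/).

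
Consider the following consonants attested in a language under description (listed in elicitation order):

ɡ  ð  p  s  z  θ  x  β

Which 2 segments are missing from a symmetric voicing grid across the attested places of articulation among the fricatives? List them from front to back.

bilabial: voiceless —, voiced /β/.
dental: voiceless /θ/, voiced /ð/.
alveolar: voiceless /s/, voiced /z/.
velar: voiceless /x/, voiced —.
Gaps, from front to back: bilabial lacks voiceless (/ɸ/); velar lacks voiced (/ɣ/).

/ɸ/, /ɣ/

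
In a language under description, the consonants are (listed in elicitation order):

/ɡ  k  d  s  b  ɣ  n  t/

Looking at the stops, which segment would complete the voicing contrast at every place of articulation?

place of articulation  voiceless  voiced  
bilabial          —         b       
alveolar          t         d       
velar             k         ɡ       
The bilabial row has no voiceless member, so the gap is the voiceless bilabial stop /p/.

/p/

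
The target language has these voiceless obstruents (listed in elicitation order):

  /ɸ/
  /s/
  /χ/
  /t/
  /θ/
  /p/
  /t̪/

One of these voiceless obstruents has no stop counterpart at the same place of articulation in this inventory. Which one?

/χ/

Bilabial: /p/ ~ /ɸ/
Dental: /t̪/ ~ /θ/
Alveolar: /t/ ~ /s/
Uvular: only /χ/ (fricative); no stop partner.
So /χ/ is the unpaired segment.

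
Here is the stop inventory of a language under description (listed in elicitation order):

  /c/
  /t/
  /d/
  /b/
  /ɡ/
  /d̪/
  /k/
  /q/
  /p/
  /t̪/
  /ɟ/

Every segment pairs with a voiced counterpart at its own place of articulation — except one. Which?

/q/

Bilabial: /p/ ~ /b/
Dental: /t̪/ ~ /d̪/
Alveolar: /t/ ~ /d/
Palatal: /c/ ~ /ɟ/
Velar: /k/ ~ /ɡ/
Uvular: only /q/ (voiceless); no voiced partner.
So /q/ is the unpaired segment.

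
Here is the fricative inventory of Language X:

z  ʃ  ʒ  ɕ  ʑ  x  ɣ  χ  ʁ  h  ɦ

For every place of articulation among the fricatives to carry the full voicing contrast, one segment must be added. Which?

place of articulation  voiceless  voiced  
alveolar          —         z       
postalveolar      ʃ         ʒ       
alveolo-palatal   ɕ         ʑ       
velar             x         ɣ       
uvular            χ         ʁ       
glottal           h         ɦ       
The alveolar row has no voiceless member, so the gap is the voiceless alveolar fricative /s/.

/s/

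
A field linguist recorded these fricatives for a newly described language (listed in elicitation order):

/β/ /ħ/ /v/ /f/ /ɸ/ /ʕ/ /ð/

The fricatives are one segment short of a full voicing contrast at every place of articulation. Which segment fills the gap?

/θ/

bilabial: voiceless /ɸ/, voiced /β/.
labiodental: voiceless /f/, voiced /v/.
dental: voiceless —, voiced /ð/.
pharyngeal: voiceless /ħ/, voiced /ʕ/.
The dental row has no voiceless member, so the gap is the voiceless dental fricative /θ/.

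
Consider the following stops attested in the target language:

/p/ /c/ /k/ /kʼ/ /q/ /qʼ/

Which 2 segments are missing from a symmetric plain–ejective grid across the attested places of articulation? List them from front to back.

/pʼ/, /cʼ/

bilabial: plain /p/, ejective —.
palatal: plain /c/, ejective —.
velar: plain /k/, ejective /kʼ/.
uvular: plain /q/, ejective /qʼ/.
Gaps, from front to back: bilabial lacks ejective (/pʼ/); palatal lacks ejective (/cʼ/).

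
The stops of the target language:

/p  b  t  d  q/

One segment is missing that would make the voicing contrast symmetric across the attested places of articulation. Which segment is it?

bilabial: voiceless /p/, voiced /b/.
alveolar: voiceless /t/, voiced /d/.
uvular: voiceless /q/, voiced —.
The uvular row has no voiced member, so the gap is the voiced uvular stop /ɢ/.

/ɢ/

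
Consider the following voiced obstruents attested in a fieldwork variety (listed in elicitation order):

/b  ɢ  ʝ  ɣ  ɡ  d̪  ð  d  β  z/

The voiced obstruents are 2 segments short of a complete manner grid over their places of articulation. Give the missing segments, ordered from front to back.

bilabial: stop /b/, fricative /β/.
dental: stop /d̪/, fricative /ð/.
alveolar: stop /d/, fricative /z/.
palatal: stop —, fricative /ʝ/.
velar: stop /ɡ/, fricative /ɣ/.
uvular: stop /ɢ/, fricative —.
Gaps, from front to back: palatal lacks stop (/ɟ/); uvular lacks fricative (/ʁ/).

/ɟ/, /ʁ/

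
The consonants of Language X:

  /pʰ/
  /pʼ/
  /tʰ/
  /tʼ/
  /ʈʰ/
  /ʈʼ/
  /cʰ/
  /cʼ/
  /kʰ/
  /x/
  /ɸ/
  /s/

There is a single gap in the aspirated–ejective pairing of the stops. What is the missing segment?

Aspirated: /pʰ/ (bilabial), /tʰ/ (alveolar), /ʈʰ/ (retroflex), /cʰ/ (palatal), /kʰ/ (velar).
Ejective: /pʼ/ (bilabial), /tʼ/ (alveolar), /ʈʼ/ (retroflex), /cʼ/ (palatal).
The velar row has no ejective member, so the gap is the ejective velar stop /kʼ/.

/kʼ/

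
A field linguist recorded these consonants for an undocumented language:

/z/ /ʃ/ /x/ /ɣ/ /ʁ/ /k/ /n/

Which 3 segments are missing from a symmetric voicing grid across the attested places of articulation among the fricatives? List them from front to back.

/s/, /ʒ/, /χ/

Voiceless: /ʃ/ (postalveolar), /x/ (velar).
Voiced: /z/ (alveolar), /ɣ/ (velar), /ʁ/ (uvular).
Gaps, from front to back: alveolar lacks voiceless (/s/); postalveolar lacks voiced (/ʒ/); uvular lacks voiceless (/χ/).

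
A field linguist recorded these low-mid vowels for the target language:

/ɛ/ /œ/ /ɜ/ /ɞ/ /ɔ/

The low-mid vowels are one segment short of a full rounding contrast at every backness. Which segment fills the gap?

/ʌ/

backness          unrounded  rounded 
front             ɛ         œ       
central           ɜ         ɞ       
back              —         ɔ       
The back row has no unrounded member, so the gap is the back unrounded vowel /ʌ/.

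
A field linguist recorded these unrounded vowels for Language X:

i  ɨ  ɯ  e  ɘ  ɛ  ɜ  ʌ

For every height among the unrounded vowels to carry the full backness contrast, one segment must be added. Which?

/ɤ/

high: front /i/, central /ɨ/, back /ɯ/.
high-mid: front /e/, central /ɘ/, back —.
low-mid: front /ɛ/, central /ɜ/, back /ʌ/.
The high-mid row has no back member, so the gap is the high-mid back unrounded vowel /ɤ/.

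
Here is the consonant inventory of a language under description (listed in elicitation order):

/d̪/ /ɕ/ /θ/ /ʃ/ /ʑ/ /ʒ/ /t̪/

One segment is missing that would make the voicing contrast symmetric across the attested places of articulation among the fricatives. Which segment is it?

dental: voiceless /θ/, voiced —.
postalveolar: voiceless /ʃ/, voiced /ʒ/.
alveolo-palatal: voiceless /ɕ/, voiced /ʑ/.
The dental row has no voiced member, so the gap is the voiced dental fricative /ð/.

/ð/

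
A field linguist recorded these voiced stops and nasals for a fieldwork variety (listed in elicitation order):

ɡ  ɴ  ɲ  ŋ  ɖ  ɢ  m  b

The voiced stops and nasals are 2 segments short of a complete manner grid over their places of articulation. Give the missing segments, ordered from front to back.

place of articulation  oral stop  nasal   
bilabial          b         m       
retroflex         ɖ         —       
palatal           —         ɲ       
velar             ɡ         ŋ       
uvular            ɢ         ɴ       
Gaps, from front to back: retroflex lacks nasal (/ɳ/); palatal lacks oral stop (/ɟ/).

/ɳ/, /ɟ/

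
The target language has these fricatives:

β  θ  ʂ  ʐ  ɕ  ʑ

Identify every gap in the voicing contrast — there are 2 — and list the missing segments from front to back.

bilabial: voiceless —, voiced /β/.
dental: voiceless /θ/, voiced —.
retroflex: voiceless /ʂ/, voiced /ʐ/.
alveolo-palatal: voiceless /ɕ/, voiced /ʑ/.
Gaps, from front to back: bilabial lacks voiceless (/ɸ/); dental lacks voiced (/ð/).

/ɸ/, /ð/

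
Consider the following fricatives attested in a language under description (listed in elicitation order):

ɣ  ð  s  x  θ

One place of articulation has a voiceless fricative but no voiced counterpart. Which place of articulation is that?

dental: voiceless /θ/, voiced /ð/.
alveolar: voiceless /s/, voiced —.
velar: voiceless /x/, voiced /ɣ/.
Every place of articulation has a voiced member except alveolar, where /z/ would be expected.

alveolar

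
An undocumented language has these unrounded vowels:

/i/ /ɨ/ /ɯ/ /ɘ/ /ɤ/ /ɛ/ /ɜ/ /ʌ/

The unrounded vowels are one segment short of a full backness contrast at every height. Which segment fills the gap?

Front: /i/ (high), /ɛ/ (low-mid).
Central: /ɨ/ (high), /ɘ/ (high-mid), /ɜ/ (low-mid).
Back: /ɯ/ (high), /ɤ/ (high-mid), /ʌ/ (low-mid).
The high-mid row has no front member, so the gap is the high-mid front unrounded vowel /e/.

/e/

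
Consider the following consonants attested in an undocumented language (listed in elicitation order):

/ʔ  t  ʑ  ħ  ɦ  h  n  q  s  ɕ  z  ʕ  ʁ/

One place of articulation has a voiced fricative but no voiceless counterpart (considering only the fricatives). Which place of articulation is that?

uvular

Voiceless: /s/ (alveolar), /ɕ/ (alveolo-palatal), /ħ/ (pharyngeal), /h/ (glottal).
Voiced: /z/ (alveolar), /ʑ/ (alveolo-palatal), /ʁ/ (uvular), /ʕ/ (pharyngeal), /ɦ/ (glottal).
Every place of articulation has a voiceless member except uvular, where /χ/ would be expected.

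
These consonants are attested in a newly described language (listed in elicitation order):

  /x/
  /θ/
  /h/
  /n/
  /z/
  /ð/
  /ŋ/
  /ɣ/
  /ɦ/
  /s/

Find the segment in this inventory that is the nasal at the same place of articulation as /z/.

/n/

/z/ is a voiced alveolar fricative.
The nasal at the same place is an alveolar nasal — in this inventory, /n/.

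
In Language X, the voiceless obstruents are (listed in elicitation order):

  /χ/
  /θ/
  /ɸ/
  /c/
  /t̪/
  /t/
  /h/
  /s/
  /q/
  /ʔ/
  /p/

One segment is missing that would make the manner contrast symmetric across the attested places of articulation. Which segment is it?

/ç/

Stop: /p/ (bilabial), /t̪/ (dental), /t/ (alveolar), /c/ (palatal), /q/ (uvular), /ʔ/ (glottal).
Fricative: /ɸ/ (bilabial), /θ/ (dental), /s/ (alveolar), /χ/ (uvular), /h/ (glottal).
The palatal row has no fricative member, so the gap is the palatal fricative /ç/.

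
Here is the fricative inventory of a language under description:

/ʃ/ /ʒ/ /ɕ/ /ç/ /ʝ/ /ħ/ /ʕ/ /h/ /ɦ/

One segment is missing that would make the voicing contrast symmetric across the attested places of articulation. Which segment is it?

place of articulation  voiceless  voiced  
postalveolar      ʃ         ʒ       
alveolo-palatal   ɕ         —       
palatal           ç         ʝ       
pharyngeal        ħ         ʕ       
glottal           h         ɦ       
The alveolo-palatal row has no voiced member, so the gap is the voiced alveolo-palatal fricative /ʑ/.

/ʑ/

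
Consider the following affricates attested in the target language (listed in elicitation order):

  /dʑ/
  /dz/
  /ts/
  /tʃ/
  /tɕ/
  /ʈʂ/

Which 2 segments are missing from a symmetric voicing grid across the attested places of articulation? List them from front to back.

alveolar: voiceless /ts/, voiced /dz/.
postalveolar: voiceless /tʃ/, voiced —.
retroflex: voiceless /ʈʂ/, voiced —.
alveolo-palatal: voiceless /tɕ/, voiced /dʑ/.
Gaps, from front to back: postalveolar lacks voiced (/dʒ/); retroflex lacks voiced (/ɖʐ/).

/dʒ/, /ɖʐ/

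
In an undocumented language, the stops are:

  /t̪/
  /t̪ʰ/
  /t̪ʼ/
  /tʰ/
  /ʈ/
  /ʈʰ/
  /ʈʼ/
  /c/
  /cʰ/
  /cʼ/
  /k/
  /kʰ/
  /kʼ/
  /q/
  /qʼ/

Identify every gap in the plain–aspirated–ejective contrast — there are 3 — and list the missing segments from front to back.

dental: plain /t̪/, aspirated /t̪ʰ/, ejective /t̪ʼ/.
alveolar: plain —, aspirated /tʰ/, ejective —.
retroflex: plain /ʈ/, aspirated /ʈʰ/, ejective /ʈʼ/.
palatal: plain /c/, aspirated /cʰ/, ejective /cʼ/.
velar: plain /k/, aspirated /kʰ/, ejective /kʼ/.
uvular: plain /q/, aspirated —, ejective /qʼ/.
Gaps, from front to back: alveolar lacks plain (/t/); alveolar lacks ejective (/tʼ/); uvular lacks aspirated (/qʰ/).

/t/, /tʼ/, /qʰ/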